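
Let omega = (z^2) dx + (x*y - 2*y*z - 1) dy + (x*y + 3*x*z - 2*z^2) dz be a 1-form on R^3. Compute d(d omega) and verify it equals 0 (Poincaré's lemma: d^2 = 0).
d(d omega) = 0

Step 1: d omega = sum_{i<j} (∂f_j/∂x_i - ∂f_i/∂x_j) dx_i ∧ dx_j:
  coeff of dx ∧ dy: y
  coeff of dx ∧ dz: y + z
  coeff of dy ∧ dz: x + 2*y
Step 2: Apply d again to each 2-form coefficient. The only possible 3-form in R^3 is dx ∧ dy ∧ dz, with coefficient
  ∂(coeff of dy∧dz)/∂x - ∂(coeff of dx∧dz)/∂y + ∂(coeff of dx∧dy)/∂z
  = ∂/∂x (x + 2*y) - ∂/∂y (y + z) + ∂/∂z (y).
Each of these terms simplifies to sums of mixed partials that cancel in pairs. The result is 0 (by equality of mixed partials for smooth functions — Schwarz / Clairaut).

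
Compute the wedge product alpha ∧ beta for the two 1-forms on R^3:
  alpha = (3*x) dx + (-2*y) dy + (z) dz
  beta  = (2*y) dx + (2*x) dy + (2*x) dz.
alpha ∧ beta = (6*x^2 + 4*y^2) dx ∧ dy + (6*x^2 - 2*y*z) dx ∧ dz + (-2*x*(2*y + z)) dy ∧ dz

Distribute the wedge, using dx_i ∧ dx_j = -dx_j ∧ dx_i and dx_i ∧ dx_i = 0. For each pair (i, j) with i < j, the coefficient of dx_i ∧ dx_j in alpha ∧ beta is (alpha_i * beta_j - alpha_j * beta_i). Collecting: alpha ∧ beta = (6*x^2 + 4*y^2) dx ∧ dy + (6*x^2 - 2*y*z) dx ∧ dz + (-2*x*(2*y + z)) dy ∧ dz.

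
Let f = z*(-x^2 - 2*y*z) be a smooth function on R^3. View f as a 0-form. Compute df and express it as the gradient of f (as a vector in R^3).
df = (-2*x*z) dx + (-2*z^2) dy + (-x^2 - 4*y*z) dz; grad f = (-2*x*z, -2*z^2, -x^2 - 4*y*z)

For a 0-form f, d f = (∂f/∂x) dx + (∂f/∂y) dy + (∂f/∂z) dz. The components of the vector representation are exactly the entries of grad f in Cartesian coordinates:
  ∂f/∂x = -2*x*z
  ∂f/∂y = -2*z^2
  ∂f/∂z = -x^2 - 4*y*z.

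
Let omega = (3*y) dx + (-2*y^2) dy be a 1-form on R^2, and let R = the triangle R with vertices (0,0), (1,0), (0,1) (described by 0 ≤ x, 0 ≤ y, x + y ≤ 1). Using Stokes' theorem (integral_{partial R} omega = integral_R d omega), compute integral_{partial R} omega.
integral_(partial R) omega = -3/2

Stokes: integral_partial_R omega = integral_R d omega with d omega = (∂Q/∂x - ∂P/∂y) dx ∧ dy.
  ∂Q/∂x = 0
  ∂P/∂y = 3
  integrand = ∂Q/∂x - ∂P/∂y = -3.
Integrating over R: integral_0^1 integral_0^{1-x} (-3) dy dx = -3/2.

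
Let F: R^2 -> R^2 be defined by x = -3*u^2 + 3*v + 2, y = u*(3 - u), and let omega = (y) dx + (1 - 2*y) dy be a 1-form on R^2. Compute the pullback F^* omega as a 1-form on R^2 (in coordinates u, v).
F^* omega = (2*u^3 - 20*u + 3) du + (3*u*(3 - u)) dv

Using F^*(f dg) = (f ∘ F) d(g ∘ F), substitute each coordinate x_i by F_i(u, v) in f_i, and replace dx_i by d F_i = (∂F_i/∂u) du + (∂F_i/∂v) dv.
  For the x component: f_1(F) = u*(3 - u); d F_1 = (-6*u) du + (3) dv
  For the y component: f_2(F) = 2*u^2 - 6*u + 1; d F_2 = (3 - 2*u) du + (0) dv
Combining and collecting du, dv coefficients:
  coeff of du: 2*u^3 - 20*u + 3
  coeff of dv: 3*u*(3 - u)
F^* omega = (2*u^3 - 20*u + 3) du + (3*u*(3 - u)) dv.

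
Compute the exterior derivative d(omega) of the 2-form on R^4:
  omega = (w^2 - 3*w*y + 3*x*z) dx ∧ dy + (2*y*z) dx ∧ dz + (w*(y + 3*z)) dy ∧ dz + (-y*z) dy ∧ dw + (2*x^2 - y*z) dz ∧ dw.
d(omega) = (3*x - 2*z) dx ∧ dy ∧ dz + (2*w - 3*y) dx ∧ dy ∧ dw + (2*y + 2*z) dy ∧ dz ∧ dw + (4*x) dx ∧ dz ∧ dw

For a 2-form omega = sum_{i<j} g_{ij} dx_i ∧ dx_j, the exterior derivative is
  d(omega) = sum_{i<j} d(g_{ij}) ∧ dx_i ∧ dx_j = sum_{i<j, k} (∂g_{ij}/∂x_k) dx_k ∧ dx_i ∧ dx_j.
Expand each term, using dx_k ∧ dx_i ∧ dx_j = sgn(permutation) dx_{(a)} ∧ dx_{(b)} ∧ dx_{(c)} with (a < b < c) sorted:
  d(w^2 - 3*w*y + 3*x*z) includes (∂/∂z)(w^2 - 3*w*y + 3*x*z) dz = (3*x) dz, which multiplied by dx ∧ dy gives (3*x) dx ∧ dy ∧ dz
  d(w^2 - 3*w*y + 3*x*z) includes (∂/∂w)(w^2 - 3*w*y + 3*x*z) dw = (2*w - 3*y) dw, which multiplied by dx ∧ dy gives (2*w - 3*y) dx ∧ dy ∧ dw
  d(2*y*z) includes (∂/∂y)(2*y*z) dy = (2*z) dy, which multiplied by dx ∧ dz gives (-2*z) dx ∧ dy ∧ dz
  d(w*(y + 3*z)) includes (∂/∂w)(w*(y + 3*z)) dw = (y + 3*z) dw, which multiplied by dy ∧ dz gives (y + 3*z) dy ∧ dz ∧ dw
  d(-y*z) includes (∂/∂z)(-y*z) dz = (-y) dz, which multiplied by dy ∧ dw gives (y) dy ∧ dz ∧ dw
  d(2*x^2 - y*z) includes (∂/∂x)(2*x^2 - y*z) dx = (4*x) dx, which multiplied by dz ∧ dw gives (4*x) dx ∧ dz ∧ dw
  d(2*x^2 - y*z) includes (∂/∂y)(2*x^2 - y*z) dy = (-z) dy, which multiplied by dz ∧ dw gives (-z) dy ∧ dz ∧ dw
Collecting like 3-forms: d(omega) = (3*x - 2*z) dx ∧ dy ∧ dz + (2*w - 3*y) dx ∧ dy ∧ dw + (2*y + 2*z) dy ∧ dz ∧ dw + (4*x) dx ∧ dz ∧ dw.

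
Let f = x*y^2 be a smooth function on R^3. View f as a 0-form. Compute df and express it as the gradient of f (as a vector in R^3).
df = (y^2) dx + (2*x*y) dy + (0) dz; grad f = (y^2, 2*x*y, 0)

For a 0-form f, d f = (∂f/∂x) dx + (∂f/∂y) dy + (∂f/∂z) dz. The components of the vector representation are exactly the entries of grad f in Cartesian coordinates:
  ∂f/∂x = y^2
  ∂f/∂y = 2*x*y
  ∂f/∂z = 0.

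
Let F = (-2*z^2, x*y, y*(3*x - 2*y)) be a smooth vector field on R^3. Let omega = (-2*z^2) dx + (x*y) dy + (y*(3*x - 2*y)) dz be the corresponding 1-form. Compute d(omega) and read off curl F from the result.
d(omega) = (3*x - 4*y) dy ∧ dz + (-3*y - 4*z) dz ∧ dx + (y) dx ∧ dy; curl F = (3*x - 4*y, -3*y - 4*z, y)

d omega = sum_{i<j} (∂f_j/∂x_i - ∂f_i/∂x_j) dx_i ∧ dx_j. Under the identification (dy ∧ dz, dz ∧ dx, dx ∧ dy) ↔ (e_x, e_y, e_z), the coefficients are exactly the components of curl F. Compute:
  ∂R/∂y - ∂Q/∂z = (3*x - 4*y) - (0) = 3*x - 4*y
  ∂P/∂z - ∂R/∂x = (-4*z) - (3*y) = -3*y - 4*z
  ∂Q/∂x - ∂P/∂y = (y) - (0) = y.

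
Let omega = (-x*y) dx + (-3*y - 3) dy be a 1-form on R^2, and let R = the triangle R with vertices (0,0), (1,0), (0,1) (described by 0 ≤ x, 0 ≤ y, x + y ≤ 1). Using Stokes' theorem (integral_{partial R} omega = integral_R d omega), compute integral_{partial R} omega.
integral_(partial R) omega = 1/6

Stokes: integral_partial_R omega = integral_R d omega with d omega = (∂Q/∂x - ∂P/∂y) dx ∧ dy.
  ∂Q/∂x = 0
  ∂P/∂y = -x
  integrand = ∂Q/∂x - ∂P/∂y = x.
Integrating over R: integral_0^1 integral_0^{1-x} (x) dy dx = 1/6.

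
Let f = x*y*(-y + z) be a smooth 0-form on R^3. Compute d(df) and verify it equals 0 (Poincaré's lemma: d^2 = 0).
d(df) = 0

Step 1: df = sum_i (∂f/∂x_i) dx_i = (y*(-y + z)) dx + (x*(-2*y + z)) dy + (x*y) dz.
Step 2: Apply d again. Using the 1-form formula, the coefficient of dx ∧ dy in d(df) is ∂^2 f/∂x ∂y - ∂^2 f/∂y ∂x = (-2*y + z) - (-2*y + z) = 0 (equality of mixed partials for smooth f).
Similarly for dx ∧ dz and dy ∧ dz — all coefficients vanish. So d(df) = 0.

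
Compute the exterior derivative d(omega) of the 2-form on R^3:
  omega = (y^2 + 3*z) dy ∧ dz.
d(omega) = 0

For a 2-form omega = sum_{i<j} g_{ij} dx_i ∧ dx_j, the exterior derivative is
  d(omega) = sum_{i<j} d(g_{ij}) ∧ dx_i ∧ dx_j = sum_{i<j, k} (∂g_{ij}/∂x_k) dx_k ∧ dx_i ∧ dx_j.
Expand each term, using dx_k ∧ dx_i ∧ dx_j = sgn(permutation) dx_{(a)} ∧ dx_{(b)} ∧ dx_{(c)} with (a < b < c) sorted:

Collecting like 3-forms: d(omega) = 0.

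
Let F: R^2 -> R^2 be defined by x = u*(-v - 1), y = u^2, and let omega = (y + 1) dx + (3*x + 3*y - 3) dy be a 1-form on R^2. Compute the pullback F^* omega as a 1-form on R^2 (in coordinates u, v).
F^* omega = (6*u^3 - 7*u^2*v - 7*u^2 - 6*u - v - 1) du + (-u^3 - u) dv

Using F^*(f dg) = (f ∘ F) d(g ∘ F), substitute each coordinate x_i by F_i(u, v) in f_i, and replace dx_i by d F_i = (∂F_i/∂u) du + (∂F_i/∂v) dv.
  For the x component: f_1(F) = u^2 + 1; d F_1 = (-v - 1) du + (-u) dv
  For the y component: f_2(F) = 3*u^2 - 3*u*v - 3*u - 3; d F_2 = (2*u) du + (0) dv
Combining and collecting du, dv coefficients:
  coeff of du: 6*u^3 - 7*u^2*v - 7*u^2 - 6*u - v - 1
  coeff of dv: -u^3 - u
F^* omega = (6*u^3 - 7*u^2*v - 7*u^2 - 6*u - v - 1) du + (-u^3 - u) dv.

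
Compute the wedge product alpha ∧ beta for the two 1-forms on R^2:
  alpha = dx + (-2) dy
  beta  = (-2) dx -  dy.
alpha ∧ beta = (-5) dx ∧ dy

Distribute the wedge, using dx_i ∧ dx_j = -dx_j ∧ dx_i and dx_i ∧ dx_i = 0. For each pair (i, j) with i < j, the coefficient of dx_i ∧ dx_j in alpha ∧ beta is (alpha_i * beta_j - alpha_j * beta_i). Collecting: alpha ∧ beta = (-5) dx ∧ dy.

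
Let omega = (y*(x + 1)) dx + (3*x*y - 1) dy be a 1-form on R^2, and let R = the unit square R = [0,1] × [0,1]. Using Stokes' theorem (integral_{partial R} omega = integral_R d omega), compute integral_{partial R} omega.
integral_(partial R) omega = 0

Stokes: integral_partial_R omega = integral_R d omega with d omega = (∂Q/∂x - ∂P/∂y) dx ∧ dy.
  ∂Q/∂x = 3*y
  ∂P/∂y = x + 1
  integrand = ∂Q/∂x - ∂P/∂y = -x + 3*y - 1.
Integrating over R: integral_0^1 integral_0^1 (-x + 3*y - 1) dx dy = 0.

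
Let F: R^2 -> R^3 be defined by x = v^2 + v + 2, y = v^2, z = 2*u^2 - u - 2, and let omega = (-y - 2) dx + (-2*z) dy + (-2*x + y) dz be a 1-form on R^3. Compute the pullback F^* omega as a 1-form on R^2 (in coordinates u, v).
F^* omega = (-4*u*v^2 - 8*u*v - 16*u + v^2 + 2*v + 4) du + (-8*u^2*v + 4*u*v - 2*v^3 - v^2 + 4*v - 2) dv

Using F^*(f dg) = (f ∘ F) d(g ∘ F), substitute each coordinate x_i by F_i(u, v) in f_i, and replace dx_i by d F_i = (∂F_i/∂u) du + (∂F_i/∂v) dv.
  For the x component: f_1(F) = -v^2 - 2; d F_1 = (0) du + (2*v + 1) dv
  For the y component: f_2(F) = -4*u^2 + 2*u + 4; d F_2 = (0) du + (2*v) dv
  For the z component: f_3(F) = -v^2 - 2*v - 4; d F_3 = (4*u - 1) du + (0) dv
Combining and collecting du, dv coefficients:
  coeff of du: -4*u*v^2 - 8*u*v - 16*u + v^2 + 2*v + 4
  coeff of dv: -8*u^2*v + 4*u*v - 2*v^3 - v^2 + 4*v - 2
F^* omega = (-4*u*v^2 - 8*u*v - 16*u + v^2 + 2*v + 4) du + (-8*u^2*v + 4*u*v - 2*v^3 - v^2 + 4*v - 2) dv.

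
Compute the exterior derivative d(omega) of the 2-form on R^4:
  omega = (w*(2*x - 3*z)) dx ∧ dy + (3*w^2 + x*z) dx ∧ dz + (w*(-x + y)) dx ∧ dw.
d(omega) = (-3*w) dx ∧ dy ∧ dz + (-w + 2*x - 3*z) dx ∧ dy ∧ dw + (6*w) dx ∧ dz ∧ dw

For a 2-form omega = sum_{i<j} g_{ij} dx_i ∧ dx_j, the exterior derivative is
  d(omega) = sum_{i<j} d(g_{ij}) ∧ dx_i ∧ dx_j = sum_{i<j, k} (∂g_{ij}/∂x_k) dx_k ∧ dx_i ∧ dx_j.
Expand each term, using dx_k ∧ dx_i ∧ dx_j = sgn(permutation) dx_{(a)} ∧ dx_{(b)} ∧ dx_{(c)} with (a < b < c) sorted:
  d(w*(2*x - 3*z)) includes (∂/∂z)(w*(2*x - 3*z)) dz = (-3*w) dz, which multiplied by dx ∧ dy gives (-3*w) dx ∧ dy ∧ dz
  d(w*(2*x - 3*z)) includes (∂/∂w)(w*(2*x - 3*z)) dw = (2*x - 3*z) dw, which multiplied by dx ∧ dy gives (2*x - 3*z) dx ∧ dy ∧ dw
  d(3*w^2 + x*z) includes (∂/∂w)(3*w^2 + x*z) dw = (6*w) dw, which multiplied by dx ∧ dz gives (6*w) dx ∧ dz ∧ dw
  d(w*(-x + y)) includes (∂/∂y)(w*(-x + y)) dy = (w) dy, which multiplied by dx ∧ dw gives (-w) dx ∧ dy ∧ dw
Collecting like 3-forms: d(omega) = (-3*w) dx ∧ dy ∧ dz + (-w + 2*x - 3*z) dx ∧ dy ∧ dw + (6*w) dx ∧ dz ∧ dw.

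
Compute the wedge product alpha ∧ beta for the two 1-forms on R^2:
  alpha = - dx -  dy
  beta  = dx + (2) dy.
alpha ∧ beta = (-1) dx ∧ dy

Distribute the wedge, using dx_i ∧ dx_j = -dx_j ∧ dx_i and dx_i ∧ dx_i = 0. For each pair (i, j) with i < j, the coefficient of dx_i ∧ dx_j in alpha ∧ beta is (alpha_i * beta_j - alpha_j * beta_i). Collecting: alpha ∧ beta = (-1) dx ∧ dy.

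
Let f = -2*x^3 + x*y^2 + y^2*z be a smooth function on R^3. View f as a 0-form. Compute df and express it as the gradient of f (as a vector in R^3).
df = (-6*x^2 + y^2) dx + (2*y*(x + z)) dy + (y^2) dz; grad f = (-6*x^2 + y^2, 2*y*(x + z), y^2)

For a 0-form f, d f = (∂f/∂x) dx + (∂f/∂y) dy + (∂f/∂z) dz. The components of the vector representation are exactly the entries of grad f in Cartesian coordinates:
  ∂f/∂x = -6*x^2 + y^2
  ∂f/∂y = 2*y*(x + z)
  ∂f/∂z = y^2.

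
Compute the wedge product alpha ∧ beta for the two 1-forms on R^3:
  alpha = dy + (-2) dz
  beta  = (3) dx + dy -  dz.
alpha ∧ beta = (-3) dx ∧ dy + (1) dy ∧ dz + (6) dx ∧ dz

Distribute the wedge, using dx_i ∧ dx_j = -dx_j ∧ dx_i and dx_i ∧ dx_i = 0. For each pair (i, j) with i < j, the coefficient of dx_i ∧ dx_j in alpha ∧ beta is (alpha_i * beta_j - alpha_j * beta_i). Collecting: alpha ∧ beta = (-3) dx ∧ dy + (1) dy ∧ dz + (6) dx ∧ dz.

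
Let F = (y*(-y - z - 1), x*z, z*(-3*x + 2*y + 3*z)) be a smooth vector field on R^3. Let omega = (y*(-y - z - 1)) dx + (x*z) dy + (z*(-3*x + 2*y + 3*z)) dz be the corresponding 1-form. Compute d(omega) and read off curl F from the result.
d(omega) = (-x + 2*z) dy ∧ dz + (-y + 3*z) dz ∧ dx + (2*y + 2*z + 1) dx ∧ dy; curl F = (-x + 2*z, -y + 3*z, 2*y + 2*z + 1)

d omega = sum_{i<j} (∂f_j/∂x_i - ∂f_i/∂x_j) dx_i ∧ dx_j. Under the identification (dy ∧ dz, dz ∧ dx, dx ∧ dy) ↔ (e_x, e_y, e_z), the coefficients are exactly the components of curl F. Compute:
  ∂R/∂y - ∂Q/∂z = (2*z) - (x) = -x + 2*z
  ∂P/∂z - ∂R/∂x = (-y) - (-3*z) = -y + 3*z
  ∂Q/∂x - ∂P/∂y = (z) - (-2*y - z - 1) = 2*y + 2*z + 1.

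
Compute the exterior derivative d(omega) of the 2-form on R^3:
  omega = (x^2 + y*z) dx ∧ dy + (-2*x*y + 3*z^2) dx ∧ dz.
d(omega) = (2*x + y) dx ∧ dy ∧ dz

For a 2-form omega = sum_{i<j} g_{ij} dx_i ∧ dx_j, the exterior derivative is
  d(omega) = sum_{i<j} d(g_{ij}) ∧ dx_i ∧ dx_j = sum_{i<j, k} (∂g_{ij}/∂x_k) dx_k ∧ dx_i ∧ dx_j.
Expand each term, using dx_k ∧ dx_i ∧ dx_j = sgn(permutation) dx_{(a)} ∧ dx_{(b)} ∧ dx_{(c)} with (a < b < c) sorted:
  d(x^2 + y*z) includes (∂/∂z)(x^2 + y*z) dz = (y) dz, which multiplied by dx ∧ dy gives (y) dx ∧ dy ∧ dz
  d(-2*x*y + 3*z^2) includes (∂/∂y)(-2*x*y + 3*z^2) dy = (-2*x) dy, which multiplied by dx ∧ dz gives (2*x) dx ∧ dy ∧ dz
Collecting like 3-forms: d(omega) = (2*x + y) dx ∧ dy ∧ dz.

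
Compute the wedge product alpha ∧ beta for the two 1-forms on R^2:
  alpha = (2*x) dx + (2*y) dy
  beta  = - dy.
alpha ∧ beta = (-2*x) dx ∧ dy

Distribute the wedge, using dx_i ∧ dx_j = -dx_j ∧ dx_i and dx_i ∧ dx_i = 0. For each pair (i, j) with i < j, the coefficient of dx_i ∧ dx_j in alpha ∧ beta is (alpha_i * beta_j - alpha_j * beta_i). Collecting: alpha ∧ beta = (-2*x) dx ∧ dy.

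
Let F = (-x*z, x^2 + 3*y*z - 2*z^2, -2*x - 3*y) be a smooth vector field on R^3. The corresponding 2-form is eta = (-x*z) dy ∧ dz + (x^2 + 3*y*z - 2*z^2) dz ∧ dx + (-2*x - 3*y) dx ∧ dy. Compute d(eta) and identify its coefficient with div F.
d(eta) = (2*z) dx ∧ dy ∧ dz; div F = 2*z

For a 2-form in R^3 of the form above, applying d gives a 3-form with coefficient ∂P/∂x + ∂Q/∂y + ∂R/∂z:
  ∂P/∂x = -z
  ∂Q/∂y = 3*z
  ∂R/∂z = 0
Sum = 2*z, which is exactly div F.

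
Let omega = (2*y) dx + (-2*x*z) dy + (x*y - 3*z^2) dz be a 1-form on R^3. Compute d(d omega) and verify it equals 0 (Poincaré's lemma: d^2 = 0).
d(d omega) = 0

Step 1: d omega = sum_{i<j} (∂f_j/∂x_i - ∂f_i/∂x_j) dx_i ∧ dx_j:
  coeff of dx ∧ dy: -2*z - 2
  coeff of dx ∧ dz: y
  coeff of dy ∧ dz: 3*x
Step 2: Apply d again to each 2-form coefficient. The only possible 3-form in R^3 is dx ∧ dy ∧ dz, with coefficient
  ∂(coeff of dy∧dz)/∂x - ∂(coeff of dx∧dz)/∂y + ∂(coeff of dx∧dy)/∂z
  = ∂/∂x (3*x) - ∂/∂y (y) + ∂/∂z (-2*z - 2).
Each of these terms simplifies to sums of mixed partials that cancel in pairs. The result is 0 (by equality of mixed partials for smooth functions — Schwarz / Clairaut).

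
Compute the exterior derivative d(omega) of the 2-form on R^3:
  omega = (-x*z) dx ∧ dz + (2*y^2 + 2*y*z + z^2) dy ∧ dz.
d(omega) = 0

For a 2-form omega = sum_{i<j} g_{ij} dx_i ∧ dx_j, the exterior derivative is
  d(omega) = sum_{i<j} d(g_{ij}) ∧ dx_i ∧ dx_j = sum_{i<j, k} (∂g_{ij}/∂x_k) dx_k ∧ dx_i ∧ dx_j.
Expand each term, using dx_k ∧ dx_i ∧ dx_j = sgn(permutation) dx_{(a)} ∧ dx_{(b)} ∧ dx_{(c)} with (a < b < c) sorted:

Collecting like 3-forms: d(omega) = 0.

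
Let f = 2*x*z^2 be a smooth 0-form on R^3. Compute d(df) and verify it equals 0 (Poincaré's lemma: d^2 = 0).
d(df) = 0

Step 1: df = sum_i (∂f/∂x_i) dx_i = (2*z^2) dx + (0) dy + (4*x*z) dz.
Step 2: Apply d again. Using the 1-form formula, the coefficient of dx ∧ dy in d(df) is ∂^2 f/∂x ∂y - ∂^2 f/∂y ∂x = (0) - (0) = 0 (equality of mixed partials for smooth f).
Similarly for dx ∧ dz and dy ∧ dz — all coefficients vanish. So d(df) = 0.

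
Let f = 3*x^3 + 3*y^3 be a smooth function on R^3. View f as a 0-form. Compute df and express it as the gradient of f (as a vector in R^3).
df = (9*x^2) dx + (9*y^2) dy + (0) dz; grad f = (9*x^2, 9*y^2, 0)

For a 0-form f, d f = (∂f/∂x) dx + (∂f/∂y) dy + (∂f/∂z) dz. The components of the vector representation are exactly the entries of grad f in Cartesian coordinates:
  ∂f/∂x = 9*x^2
  ∂f/∂y = 9*y^2
  ∂f/∂z = 0.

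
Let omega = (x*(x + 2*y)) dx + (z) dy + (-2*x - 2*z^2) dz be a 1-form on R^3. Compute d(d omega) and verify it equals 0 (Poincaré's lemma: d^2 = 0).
d(d omega) = 0

Step 1: d omega = sum_{i<j} (∂f_j/∂x_i - ∂f_i/∂x_j) dx_i ∧ dx_j:
  coeff of dx ∧ dy: -2*x
  coeff of dx ∧ dz: -2
  coeff of dy ∧ dz: -1
Step 2: Apply d again to each 2-form coefficient. The only possible 3-form in R^3 is dx ∧ dy ∧ dz, with coefficient
  ∂(coeff of dy∧dz)/∂x - ∂(coeff of dx∧dz)/∂y + ∂(coeff of dx∧dy)/∂z
  = ∂/∂x (-1) - ∂/∂y (-2) + ∂/∂z (-2*x).
Each of these terms simplifies to sums of mixed partials that cancel in pairs. The result is 0 (by equality of mixed partials for smooth functions — Schwarz / Clairaut).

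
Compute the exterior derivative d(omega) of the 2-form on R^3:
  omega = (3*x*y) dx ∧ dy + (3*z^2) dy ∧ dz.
d(omega) = 0

For a 2-form omega = sum_{i<j} g_{ij} dx_i ∧ dx_j, the exterior derivative is
  d(omega) = sum_{i<j} d(g_{ij}) ∧ dx_i ∧ dx_j = sum_{i<j, k} (∂g_{ij}/∂x_k) dx_k ∧ dx_i ∧ dx_j.
Expand each term, using dx_k ∧ dx_i ∧ dx_j = sgn(permutation) dx_{(a)} ∧ dx_{(b)} ∧ dx_{(c)} with (a < b < c) sorted:

Collecting like 3-forms: d(omega) = 0.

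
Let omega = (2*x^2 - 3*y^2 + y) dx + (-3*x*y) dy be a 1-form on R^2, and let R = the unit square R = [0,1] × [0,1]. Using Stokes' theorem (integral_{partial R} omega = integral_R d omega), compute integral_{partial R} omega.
integral_(partial R) omega = 1/2

Stokes: integral_partial_R omega = integral_R d omega with d omega = (∂Q/∂x - ∂P/∂y) dx ∧ dy.
  ∂Q/∂x = -3*y
  ∂P/∂y = 1 - 6*y
  integrand = ∂Q/∂x - ∂P/∂y = 3*y - 1.
Integrating over R: integral_0^1 integral_0^1 (3*y - 1) dx dy = 1/2.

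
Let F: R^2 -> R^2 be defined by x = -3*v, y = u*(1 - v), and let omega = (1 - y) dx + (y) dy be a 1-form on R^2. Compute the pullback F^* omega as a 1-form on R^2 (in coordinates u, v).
F^* omega = (u*(v^2 - 2*v + 1)) du + (u^2*v - u^2 - 3*u*v + 3*u - 3) dv

Using F^*(f dg) = (f ∘ F) d(g ∘ F), substitute each coordinate x_i by F_i(u, v) in f_i, and replace dx_i by d F_i = (∂F_i/∂u) du + (∂F_i/∂v) dv.
  For the x component: f_1(F) = u*v - u + 1; d F_1 = (0) du + (-3) dv
  For the y component: f_2(F) = u*(1 - v); d F_2 = (1 - v) du + (-u) dv
Combining and collecting du, dv coefficients:
  coeff of du: u*(v^2 - 2*v + 1)
  coeff of dv: u^2*v - u^2 - 3*u*v + 3*u - 3
F^* omega = (u*(v^2 - 2*v + 1)) du + (u^2*v - u^2 - 3*u*v + 3*u - 3) dv.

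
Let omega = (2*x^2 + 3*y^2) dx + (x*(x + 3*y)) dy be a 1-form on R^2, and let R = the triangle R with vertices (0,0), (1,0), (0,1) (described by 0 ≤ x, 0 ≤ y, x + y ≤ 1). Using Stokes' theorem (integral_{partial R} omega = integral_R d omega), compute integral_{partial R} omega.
integral_(partial R) omega = -1/6

Stokes: integral_partial_R omega = integral_R d omega with d omega = (∂Q/∂x - ∂P/∂y) dx ∧ dy.
  ∂Q/∂x = 2*x + 3*y
  ∂P/∂y = 6*y
  integrand = ∂Q/∂x - ∂P/∂y = 2*x - 3*y.
Integrating over R: integral_0^1 integral_0^{1-x} (2*x - 3*y) dy dx = -1/6.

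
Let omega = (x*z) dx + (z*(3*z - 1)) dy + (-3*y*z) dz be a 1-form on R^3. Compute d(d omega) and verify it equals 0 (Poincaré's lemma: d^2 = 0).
d(d omega) = 0

Step 1: d omega = sum_{i<j} (∂f_j/∂x_i - ∂f_i/∂x_j) dx_i ∧ dx_j:
  coeff of dx ∧ dy: 0
  coeff of dx ∧ dz: -x
  coeff of dy ∧ dz: 1 - 9*z
Step 2: Apply d again to each 2-form coefficient. The only possible 3-form in R^3 is dx ∧ dy ∧ dz, with coefficient
  ∂(coeff of dy∧dz)/∂x - ∂(coeff of dx∧dz)/∂y + ∂(coeff of dx∧dy)/∂z
  = ∂/∂x (1 - 9*z) - ∂/∂y (-x) + ∂/∂z (0).
Each of these terms simplifies to sums of mixed partials that cancel in pairs. The result is 0 (by equality of mixed partials for smooth functions — Schwarz / Clairaut).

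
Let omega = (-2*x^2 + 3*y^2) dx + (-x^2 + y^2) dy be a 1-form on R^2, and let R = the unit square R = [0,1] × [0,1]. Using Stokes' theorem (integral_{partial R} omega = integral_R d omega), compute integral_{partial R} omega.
integral_(partial R) omega = -4

Stokes: integral_partial_R omega = integral_R d omega with d omega = (∂Q/∂x - ∂P/∂y) dx ∧ dy.
  ∂Q/∂x = -2*x
  ∂P/∂y = 6*y
  integrand = ∂Q/∂x - ∂P/∂y = -2*x - 6*y.
Integrating over R: integral_0^1 integral_0^1 (-2*x - 6*y) dx dy = -4.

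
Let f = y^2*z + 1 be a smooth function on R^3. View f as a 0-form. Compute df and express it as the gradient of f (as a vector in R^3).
df = (0) dx + (2*y*z) dy + (y^2) dz; grad f = (0, 2*y*z, y^2)

For a 0-form f, d f = (∂f/∂x) dx + (∂f/∂y) dy + (∂f/∂z) dz. The components of the vector representation are exactly the entries of grad f in Cartesian coordinates:
  ∂f/∂x = 0
  ∂f/∂y = 2*y*z
  ∂f/∂z = y^2.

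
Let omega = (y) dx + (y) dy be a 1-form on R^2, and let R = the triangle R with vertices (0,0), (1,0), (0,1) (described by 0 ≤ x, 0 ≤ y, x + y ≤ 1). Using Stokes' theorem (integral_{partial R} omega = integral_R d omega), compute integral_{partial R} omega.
integral_(partial R) omega = -1/2

Stokes: integral_partial_R omega = integral_R d omega with d omega = (∂Q/∂x - ∂P/∂y) dx ∧ dy.
  ∂Q/∂x = 0
  ∂P/∂y = 1
  integrand = ∂Q/∂x - ∂P/∂y = -1.
Integrating over R: integral_0^1 integral_0^{1-x} (-1) dy dx = -1/2.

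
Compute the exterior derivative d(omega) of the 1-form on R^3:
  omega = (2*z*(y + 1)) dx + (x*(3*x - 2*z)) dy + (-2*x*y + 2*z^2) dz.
d(omega) = (6*x - 4*z) dx ∧ dy + (-4*y - 2) dx ∧ dz

For a 1-form omega = sum_i f_i dx_i, the exterior derivative is
  d(omega) = sum_{i < j} (∂f_j/∂x_i - ∂f_i/∂x_j) dx_i ∧ dx_j.
  coefficient of dx ∧ dy: ∂f_2/∂x - ∂f_1/∂y = ∂(x*(3*x - 2*z))/∂x - ∂(2*z*(y + 1))/∂y = 6*x - 4*z
  coefficient of dx ∧ dz: ∂f_3/∂x - ∂f_1/∂z = ∂(-2*x*y + 2*z^2)/∂x - ∂(2*z*(y + 1))/∂z = -4*y - 2
Assembling: d(omega) = (6*x - 4*z) dx ∧ dy + (-4*y - 2) dx ∧ dz.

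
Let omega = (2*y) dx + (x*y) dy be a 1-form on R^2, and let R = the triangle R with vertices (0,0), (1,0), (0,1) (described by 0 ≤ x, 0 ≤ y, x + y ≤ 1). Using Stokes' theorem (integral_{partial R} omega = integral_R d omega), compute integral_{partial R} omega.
integral_(partial R) omega = -5/6

Stokes: integral_partial_R omega = integral_R d omega with d omega = (∂Q/∂x - ∂P/∂y) dx ∧ dy.
  ∂Q/∂x = y
  ∂P/∂y = 2
  integrand = ∂Q/∂x - ∂P/∂y = y - 2.
Integrating over R: integral_0^1 integral_0^{1-x} (y - 2) dy dx = -5/6.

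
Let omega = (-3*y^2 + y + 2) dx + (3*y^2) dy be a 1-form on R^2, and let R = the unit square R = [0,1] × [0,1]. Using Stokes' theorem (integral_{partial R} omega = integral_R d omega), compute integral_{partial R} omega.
integral_(partial R) omega = 2

Stokes: integral_partial_R omega = integral_R d omega with d omega = (∂Q/∂x - ∂P/∂y) dx ∧ dy.
  ∂Q/∂x = 0
  ∂P/∂y = 1 - 6*y
  integrand = ∂Q/∂x - ∂P/∂y = 6*y - 1.
Integrating over R: integral_0^1 integral_0^1 (6*y - 1) dx dy = 2.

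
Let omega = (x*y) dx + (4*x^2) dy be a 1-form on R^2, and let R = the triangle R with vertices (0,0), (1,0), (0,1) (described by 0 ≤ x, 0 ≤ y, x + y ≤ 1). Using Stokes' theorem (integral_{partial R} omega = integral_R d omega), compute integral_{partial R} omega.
integral_(partial R) omega = 7/6

Stokes: integral_partial_R omega = integral_R d omega with d omega = (∂Q/∂x - ∂P/∂y) dx ∧ dy.
  ∂Q/∂x = 8*x
  ∂P/∂y = x
  integrand = ∂Q/∂x - ∂P/∂y = 7*x.
Integrating over R: integral_0^1 integral_0^{1-x} (7*x) dy dx = 7/6.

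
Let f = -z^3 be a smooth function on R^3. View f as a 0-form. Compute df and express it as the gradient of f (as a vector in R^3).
df = (0) dx + (0) dy + (-3*z^2) dz; grad f = (0, 0, -3*z^2)

For a 0-form f, d f = (∂f/∂x) dx + (∂f/∂y) dy + (∂f/∂z) dz. The components of the vector representation are exactly the entries of grad f in Cartesian coordinates:
  ∂f/∂x = 0
  ∂f/∂y = 0
  ∂f/∂z = -3*z^2.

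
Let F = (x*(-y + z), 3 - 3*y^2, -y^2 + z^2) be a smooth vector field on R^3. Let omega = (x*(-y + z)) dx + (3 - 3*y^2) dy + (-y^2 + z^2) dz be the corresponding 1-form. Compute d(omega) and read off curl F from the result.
d(omega) = (-2*y) dy ∧ dz + (x) dz ∧ dx + (x) dx ∧ dy; curl F = (-2*y, x, x)

d omega = sum_{i<j} (∂f_j/∂x_i - ∂f_i/∂x_j) dx_i ∧ dx_j. Under the identification (dy ∧ dz, dz ∧ dx, dx ∧ dy) ↔ (e_x, e_y, e_z), the coefficients are exactly the components of curl F. Compute:
  ∂R/∂y - ∂Q/∂z = (-2*y) - (0) = -2*y
  ∂P/∂z - ∂R/∂x = (x) - (0) = x
  ∂Q/∂x - ∂P/∂y = (0) - (-x) = x.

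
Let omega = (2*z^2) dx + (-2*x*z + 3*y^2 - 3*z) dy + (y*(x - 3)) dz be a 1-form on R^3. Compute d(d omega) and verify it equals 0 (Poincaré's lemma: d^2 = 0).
d(d omega) = 0

Step 1: d omega = sum_{i<j} (∂f_j/∂x_i - ∂f_i/∂x_j) dx_i ∧ dx_j:
  coeff of dx ∧ dy: -2*z
  coeff of dx ∧ dz: y - 4*z
  coeff of dy ∧ dz: 3*x
Step 2: Apply d again to each 2-form coefficient. The only possible 3-form in R^3 is dx ∧ dy ∧ dz, with coefficient
  ∂(coeff of dy∧dz)/∂x - ∂(coeff of dx∧dz)/∂y + ∂(coeff of dx∧dy)/∂z
  = ∂/∂x (3*x) - ∂/∂y (y - 4*z) + ∂/∂z (-2*z).
Each of these terms simplifies to sums of mixed partials that cancel in pairs. The result is 0 (by equality of mixed partials for smooth functions — Schwarz / Clairaut).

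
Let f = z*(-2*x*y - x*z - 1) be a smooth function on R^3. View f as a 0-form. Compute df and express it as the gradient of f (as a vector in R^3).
df = (z*(-2*y - z)) dx + (-2*x*z) dy + (-2*x*y - 2*x*z - 1) dz; grad f = (z*(-2*y - z), -2*x*z, -2*x*y - 2*x*z - 1)

For a 0-form f, d f = (∂f/∂x) dx + (∂f/∂y) dy + (∂f/∂z) dz. The components of the vector representation are exactly the entries of grad f in Cartesian coordinates:
  ∂f/∂x = z*(-2*y - z)
  ∂f/∂y = -2*x*z
  ∂f/∂z = -2*x*y - 2*x*z - 1.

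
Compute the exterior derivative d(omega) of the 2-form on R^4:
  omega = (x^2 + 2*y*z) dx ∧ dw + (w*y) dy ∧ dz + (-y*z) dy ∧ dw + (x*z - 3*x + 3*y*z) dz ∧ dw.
d(omega) = (-2*z) dx ∧ dy ∧ dw + (-2*y + z - 3) dx ∧ dz ∧ dw + (2*y + 3*z) dy ∧ dz ∧ dw

For a 2-form omega = sum_{i<j} g_{ij} dx_i ∧ dx_j, the exterior derivative is
  d(omega) = sum_{i<j} d(g_{ij}) ∧ dx_i ∧ dx_j = sum_{i<j, k} (∂g_{ij}/∂x_k) dx_k ∧ dx_i ∧ dx_j.
Expand each term, using dx_k ∧ dx_i ∧ dx_j = sgn(permutation) dx_{(a)} ∧ dx_{(b)} ∧ dx_{(c)} with (a < b < c) sorted:
  d(x^2 + 2*y*z) includes (∂/∂y)(x^2 + 2*y*z) dy = (2*z) dy, which multiplied by dx ∧ dw gives (-2*z) dx ∧ dy ∧ dw
  d(x^2 + 2*y*z) includes (∂/∂z)(x^2 + 2*y*z) dz = (2*y) dz, which multiplied by dx ∧ dw gives (-2*y) dx ∧ dz ∧ dw
  d(w*y) includes (∂/∂w)(w*y) dw = (y) dw, which multiplied by dy ∧ dz gives (y) dy ∧ dz ∧ dw
  d(-y*z) includes (∂/∂z)(-y*z) dz = (-y) dz, which multiplied by dy ∧ dw gives (y) dy ∧ dz ∧ dw
  d(x*z - 3*x + 3*y*z) includes (∂/∂x)(x*z - 3*x + 3*y*z) dx = (z - 3) dx, which multiplied by dz ∧ dw gives (z - 3) dx ∧ dz ∧ dw
  d(x*z - 3*x + 3*y*z) includes (∂/∂y)(x*z - 3*x + 3*y*z) dy = (3*z) dy, which multiplied by dz ∧ dw gives (3*z) dy ∧ dz ∧ dw
Collecting like 3-forms: d(omega) = (-2*z) dx ∧ dy ∧ dw + (-2*y + z - 3) dx ∧ dz ∧ dw + (2*y + 3*z) dy ∧ dz ∧ dw.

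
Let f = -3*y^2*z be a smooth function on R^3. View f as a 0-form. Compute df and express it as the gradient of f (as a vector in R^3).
df = (0) dx + (-6*y*z) dy + (-3*y^2) dz; grad f = (0, -6*y*z, -3*y^2)

For a 0-form f, d f = (∂f/∂x) dx + (∂f/∂y) dy + (∂f/∂z) dz. The components of the vector representation are exactly the entries of grad f in Cartesian coordinates:
  ∂f/∂x = 0
  ∂f/∂y = -6*y*z
  ∂f/∂z = -3*y^2.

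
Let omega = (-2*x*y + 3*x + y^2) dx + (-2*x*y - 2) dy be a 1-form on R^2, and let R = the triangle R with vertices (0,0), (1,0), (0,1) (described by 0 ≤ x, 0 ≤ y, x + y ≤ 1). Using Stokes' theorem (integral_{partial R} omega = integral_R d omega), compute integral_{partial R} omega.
integral_(partial R) omega = -1/3

Stokes: integral_partial_R omega = integral_R d omega with d omega = (∂Q/∂x - ∂P/∂y) dx ∧ dy.
  ∂Q/∂x = -2*y
  ∂P/∂y = -2*x + 2*y
  integrand = ∂Q/∂x - ∂P/∂y = 2*x - 4*y.
Integrating over R: integral_0^1 integral_0^{1-x} (2*x - 4*y) dy dx = -1/3.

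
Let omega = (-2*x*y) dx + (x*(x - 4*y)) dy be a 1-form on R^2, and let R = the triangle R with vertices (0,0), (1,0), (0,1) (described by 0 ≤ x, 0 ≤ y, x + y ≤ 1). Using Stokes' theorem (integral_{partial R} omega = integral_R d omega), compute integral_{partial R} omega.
integral_(partial R) omega = 0

Stokes: integral_partial_R omega = integral_R d omega with d omega = (∂Q/∂x - ∂P/∂y) dx ∧ dy.
  ∂Q/∂x = 2*x - 4*y
  ∂P/∂y = -2*x
  integrand = ∂Q/∂x - ∂P/∂y = 4*x - 4*y.
Integrating over R: integral_0^1 integral_0^{1-x} (4*x - 4*y) dy dx = 0.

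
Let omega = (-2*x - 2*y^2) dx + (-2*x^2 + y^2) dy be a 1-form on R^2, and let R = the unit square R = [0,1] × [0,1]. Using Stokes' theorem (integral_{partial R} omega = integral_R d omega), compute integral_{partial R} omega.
integral_(partial R) omega = 0

Stokes: integral_partial_R omega = integral_R d omega with d omega = (∂Q/∂x - ∂P/∂y) dx ∧ dy.
  ∂Q/∂x = -4*x
  ∂P/∂y = -4*y
  integrand = ∂Q/∂x - ∂P/∂y = -4*x + 4*y.
Integrating over R: integral_0^1 integral_0^1 (-4*x + 4*y) dx dy = 0.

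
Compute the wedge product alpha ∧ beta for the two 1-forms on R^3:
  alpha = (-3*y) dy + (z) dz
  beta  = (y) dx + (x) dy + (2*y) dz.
alpha ∧ beta = (3*y^2) dx ∧ dy + (-x*z - 6*y^2) dy ∧ dz + (-y*z) dx ∧ dz

Distribute the wedge, using dx_i ∧ dx_j = -dx_j ∧ dx_i and dx_i ∧ dx_i = 0. For each pair (i, j) with i < j, the coefficient of dx_i ∧ dx_j in alpha ∧ beta is (alpha_i * beta_j - alpha_j * beta_i). Collecting: alpha ∧ beta = (3*y^2) dx ∧ dy + (-x*z - 6*y^2) dy ∧ dz + (-y*z) dx ∧ dz.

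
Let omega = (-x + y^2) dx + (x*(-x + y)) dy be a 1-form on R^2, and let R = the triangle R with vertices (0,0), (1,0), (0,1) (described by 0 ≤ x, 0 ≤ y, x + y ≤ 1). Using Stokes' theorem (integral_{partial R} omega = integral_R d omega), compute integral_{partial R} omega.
integral_(partial R) omega = -1/2

Stokes: integral_partial_R omega = integral_R d omega with d omega = (∂Q/∂x - ∂P/∂y) dx ∧ dy.
  ∂Q/∂x = -2*x + y
  ∂P/∂y = 2*y
  integrand = ∂Q/∂x - ∂P/∂y = -2*x - y.
Integrating over R: integral_0^1 integral_0^{1-x} (-2*x - y) dy dx = -1/2.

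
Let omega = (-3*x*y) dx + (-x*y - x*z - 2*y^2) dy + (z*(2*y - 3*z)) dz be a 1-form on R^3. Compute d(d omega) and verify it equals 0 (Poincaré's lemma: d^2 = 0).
d(d omega) = 0

Step 1: d omega = sum_{i<j} (∂f_j/∂x_i - ∂f_i/∂x_j) dx_i ∧ dx_j:
  coeff of dx ∧ dy: 3*x - y - z
  coeff of dx ∧ dz: 0
  coeff of dy ∧ dz: x + 2*z
Step 2: Apply d again to each 2-form coefficient. The only possible 3-form in R^3 is dx ∧ dy ∧ dz, with coefficient
  ∂(coeff of dy∧dz)/∂x - ∂(coeff of dx∧dz)/∂y + ∂(coeff of dx∧dy)/∂z
  = ∂/∂x (x + 2*z) - ∂/∂y (0) + ∂/∂z (3*x - y - z).
Each of these terms simplifies to sums of mixed partials that cancel in pairs. The result is 0 (by equality of mixed partials for smooth functions — Schwarz / Clairaut).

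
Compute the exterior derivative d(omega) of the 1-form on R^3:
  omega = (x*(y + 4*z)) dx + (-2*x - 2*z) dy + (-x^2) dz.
d(omega) = (-x - 2) dx ∧ dy + (-6*x) dx ∧ dz + (2) dy ∧ dz

For a 1-form omega = sum_i f_i dx_i, the exterior derivative is
  d(omega) = sum_{i < j} (∂f_j/∂x_i - ∂f_i/∂x_j) dx_i ∧ dx_j.
  coefficient of dx ∧ dy: ∂f_2/∂x - ∂f_1/∂y = ∂(-2*x - 2*z)/∂x - ∂(x*(y + 4*z))/∂y = -x - 2
  coefficient of dx ∧ dz: ∂f_3/∂x - ∂f_1/∂z = ∂(-x^2)/∂x - ∂(x*(y + 4*z))/∂z = -6*x
  coefficient of dy ∧ dz: ∂f_3/∂y - ∂f_2/∂z = ∂(-x^2)/∂y - ∂(-2*x - 2*z)/∂z = 2
Assembling: d(omega) = (-x - 2) dx ∧ dy + (-6*x) dx ∧ dz + (2) dy ∧ dz.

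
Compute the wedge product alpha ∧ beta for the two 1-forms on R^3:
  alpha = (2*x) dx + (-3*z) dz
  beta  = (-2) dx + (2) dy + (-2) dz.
alpha ∧ beta = (4*x) dx ∧ dy + (-4*x - 6*z) dx ∧ dz + (6*z) dy ∧ dz

Distribute the wedge, using dx_i ∧ dx_j = -dx_j ∧ dx_i and dx_i ∧ dx_i = 0. For each pair (i, j) with i < j, the coefficient of dx_i ∧ dx_j in alpha ∧ beta is (alpha_i * beta_j - alpha_j * beta_i). Collecting: alpha ∧ beta = (4*x) dx ∧ dy + (-4*x - 6*z) dx ∧ dz + (6*z) dy ∧ dz.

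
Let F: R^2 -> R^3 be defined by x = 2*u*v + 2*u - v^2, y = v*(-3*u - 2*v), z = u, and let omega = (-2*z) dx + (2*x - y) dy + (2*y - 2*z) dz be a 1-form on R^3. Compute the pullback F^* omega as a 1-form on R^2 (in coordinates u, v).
F^* omega = (-21*u*v^2 - 22*u*v - 6*u - 4*v^2) du + (u*(-21*u*v - 16*u - 28*v^2 - 12*v)) dv

Using F^*(f dg) = (f ∘ F) d(g ∘ F), substitute each coordinate x_i by F_i(u, v) in f_i, and replace dx_i by d F_i = (∂F_i/∂u) du + (∂F_i/∂v) dv.
  For the x component: f_1(F) = -2*u; d F_1 = (2*v + 2) du + (2*u - 2*v) dv
  For the y component: f_2(F) = u*(7*v + 4); d F_2 = (-3*v) du + (-3*u - 4*v) dv
  For the z component: f_3(F) = -6*u*v - 2*u - 4*v^2; d F_3 = (1) du + (0) dv
Combining and collecting du, dv coefficients:
  coeff of du: -21*u*v^2 - 22*u*v - 6*u - 4*v^2
  coeff of dv: u*(-21*u*v - 16*u - 28*v^2 - 12*v)
F^* omega = (-21*u*v^2 - 22*u*v - 6*u - 4*v^2) du + (u*(-21*u*v - 16*u - 28*v^2 - 12*v)) dv.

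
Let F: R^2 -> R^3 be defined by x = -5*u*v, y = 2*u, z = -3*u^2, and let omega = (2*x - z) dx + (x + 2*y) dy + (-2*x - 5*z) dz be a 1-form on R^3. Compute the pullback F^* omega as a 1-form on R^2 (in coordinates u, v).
F^* omega = (u*(-90*u^2 - 75*u*v + 50*v^2 - 10*v + 8)) du + (u^2*(-15*u + 50*v)) dv

Using F^*(f dg) = (f ∘ F) d(g ∘ F), substitute each coordinate x_i by F_i(u, v) in f_i, and replace dx_i by d F_i = (∂F_i/∂u) du + (∂F_i/∂v) dv.
  For the x component: f_1(F) = u*(3*u - 10*v); d F_1 = (-5*v) du + (-5*u) dv
  For the y component: f_2(F) = u*(4 - 5*v); d F_2 = (2) du + (0) dv
  For the z component: f_3(F) = 5*u*(3*u + 2*v); d F_3 = (-6*u) du + (0) dv
Combining and collecting du, dv coefficients:
  coeff of du: u*(-90*u^2 - 75*u*v + 50*v^2 - 10*v + 8)
  coeff of dv: u^2*(-15*u + 50*v)
F^* omega = (u*(-90*u^2 - 75*u*v + 50*v^2 - 10*v + 8)) du + (u^2*(-15*u + 50*v)) dv.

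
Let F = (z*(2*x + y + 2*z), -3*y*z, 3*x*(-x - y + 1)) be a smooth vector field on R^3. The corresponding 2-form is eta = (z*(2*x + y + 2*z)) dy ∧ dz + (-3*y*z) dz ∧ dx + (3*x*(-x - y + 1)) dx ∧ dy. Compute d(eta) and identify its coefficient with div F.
d(eta) = (-z) dx ∧ dy ∧ dz; div F = -z

For a 2-form in R^3 of the form above, applying d gives a 3-form with coefficient ∂P/∂x + ∂Q/∂y + ∂R/∂z:
  ∂P/∂x = 2*z
  ∂Q/∂y = -3*z
  ∂R/∂z = 0
Sum = -z, which is exactly div F.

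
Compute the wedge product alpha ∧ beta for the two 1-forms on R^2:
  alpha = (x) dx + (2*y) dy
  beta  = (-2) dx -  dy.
alpha ∧ beta = (-x + 4*y) dx ∧ dy

Distribute the wedge, using dx_i ∧ dx_j = -dx_j ∧ dx_i and dx_i ∧ dx_i = 0. For each pair (i, j) with i < j, the coefficient of dx_i ∧ dx_j in alpha ∧ beta is (alpha_i * beta_j - alpha_j * beta_i). Collecting: alpha ∧ beta = (-x + 4*y) dx ∧ dy.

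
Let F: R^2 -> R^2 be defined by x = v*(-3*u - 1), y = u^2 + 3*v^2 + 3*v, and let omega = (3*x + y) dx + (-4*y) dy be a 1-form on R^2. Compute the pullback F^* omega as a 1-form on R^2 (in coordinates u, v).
F^* omega = (-8*u^3 - 3*u^2*v + 3*u*v^2 - 24*u*v - 9*v^3) du + (-3*u^3 + 3*u^2*v - 13*u^2 - 9*u*v^2 + 9*u*v - 72*v^3 - 111*v^2 - 36*v) dv

Using F^*(f dg) = (f ∘ F) d(g ∘ F), substitute each coordinate x_i by F_i(u, v) in f_i, and replace dx_i by d F_i = (∂F_i/∂u) du + (∂F_i/∂v) dv.
  For the x component: f_1(F) = u^2 - 9*u*v + 3*v^2; d F_1 = (-3*v) du + (-3*u - 1) dv
  For the y component: f_2(F) = -4*u^2 - 12*v^2 - 12*v; d F_2 = (2*u) du + (6*v + 3) dv
Combining and collecting du, dv coefficients:
  coeff of du: -8*u^3 - 3*u^2*v + 3*u*v^2 - 24*u*v - 9*v^3
  coeff of dv: -3*u^3 + 3*u^2*v - 13*u^2 - 9*u*v^2 + 9*u*v - 72*v^3 - 111*v^2 - 36*v
F^* omega = (-8*u^3 - 3*u^2*v + 3*u*v^2 - 24*u*v - 9*v^3) du + (-3*u^3 + 3*u^2*v - 13*u^2 - 9*u*v^2 + 9*u*v - 72*v^3 - 111*v^2 - 36*v) dv.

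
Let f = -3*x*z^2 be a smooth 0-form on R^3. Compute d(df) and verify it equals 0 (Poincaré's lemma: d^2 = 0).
d(df) = 0

Step 1: df = sum_i (∂f/∂x_i) dx_i = (-3*z^2) dx + (0) dy + (-6*x*z) dz.
Step 2: Apply d again. Using the 1-form formula, the coefficient of dx ∧ dy in d(df) is ∂^2 f/∂x ∂y - ∂^2 f/∂y ∂x = (0) - (0) = 0 (equality of mixed partials for smooth f).
Similarly for dx ∧ dz and dy ∧ dz — all coefficients vanish. So d(df) = 0.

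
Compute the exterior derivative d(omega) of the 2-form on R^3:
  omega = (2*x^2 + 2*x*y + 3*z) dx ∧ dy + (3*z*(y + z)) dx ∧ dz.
d(omega) = (3 - 3*z) dx ∧ dy ∧ dz

For a 2-form omega = sum_{i<j} g_{ij} dx_i ∧ dx_j, the exterior derivative is
  d(omega) = sum_{i<j} d(g_{ij}) ∧ dx_i ∧ dx_j = sum_{i<j, k} (∂g_{ij}/∂x_k) dx_k ∧ dx_i ∧ dx_j.
Expand each term, using dx_k ∧ dx_i ∧ dx_j = sgn(permutation) dx_{(a)} ∧ dx_{(b)} ∧ dx_{(c)} with (a < b < c) sorted:
  d(2*x^2 + 2*x*y + 3*z) includes (∂/∂z)(2*x^2 + 2*x*y + 3*z) dz = (3) dz, which multiplied by dx ∧ dy gives (3) dx ∧ dy ∧ dz
  d(3*z*(y + z)) includes (∂/∂y)(3*z*(y + z)) dy = (3*z) dy, which multiplied by dx ∧ dz gives (-3*z) dx ∧ dy ∧ dz
Collecting like 3-forms: d(omega) = (3 - 3*z) dx ∧ dy ∧ dz.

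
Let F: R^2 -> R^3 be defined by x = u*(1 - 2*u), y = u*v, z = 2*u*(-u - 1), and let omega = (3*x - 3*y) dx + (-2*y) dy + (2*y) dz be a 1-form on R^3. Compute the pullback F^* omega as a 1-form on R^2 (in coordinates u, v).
F^* omega = (u*(24*u^2 + 4*u*v - 18*u - 2*v^2 - 7*v + 3)) du + (-2*u^2*v) dv

Using F^*(f dg) = (f ∘ F) d(g ∘ F), substitute each coordinate x_i by F_i(u, v) in f_i, and replace dx_i by d F_i = (∂F_i/∂u) du + (∂F_i/∂v) dv.
  For the x component: f_1(F) = 3*u*(-2*u - v + 1); d F_1 = (1 - 4*u) du + (0) dv
  For the y component: f_2(F) = -2*u*v; d F_2 = (v) du + (u) dv
  For the z component: f_3(F) = 2*u*v; d F_3 = (-4*u - 2) du + (0) dv
Combining and collecting du, dv coefficients:
  coeff of du: u*(24*u^2 + 4*u*v - 18*u - 2*v^2 - 7*v + 3)
  coeff of dv: -2*u^2*v
F^* omega = (u*(24*u^2 + 4*u*v - 18*u - 2*v^2 - 7*v + 3)) du + (-2*u^2*v) dv.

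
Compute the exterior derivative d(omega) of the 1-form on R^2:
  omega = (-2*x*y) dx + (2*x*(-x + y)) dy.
d(omega) = (-2*x + 2*y) dx ∧ dy

For a 1-form omega = sum_i f_i dx_i, the exterior derivative is
  d(omega) = sum_{i < j} (∂f_j/∂x_i - ∂f_i/∂x_j) dx_i ∧ dx_j.
  coefficient of dx ∧ dy: ∂f_2/∂x - ∂f_1/∂y = ∂(2*x*(-x + y))/∂x - ∂(-2*x*y)/∂y = -2*x + 2*y
Assembling: d(omega) = (-2*x + 2*y) dx ∧ dy.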